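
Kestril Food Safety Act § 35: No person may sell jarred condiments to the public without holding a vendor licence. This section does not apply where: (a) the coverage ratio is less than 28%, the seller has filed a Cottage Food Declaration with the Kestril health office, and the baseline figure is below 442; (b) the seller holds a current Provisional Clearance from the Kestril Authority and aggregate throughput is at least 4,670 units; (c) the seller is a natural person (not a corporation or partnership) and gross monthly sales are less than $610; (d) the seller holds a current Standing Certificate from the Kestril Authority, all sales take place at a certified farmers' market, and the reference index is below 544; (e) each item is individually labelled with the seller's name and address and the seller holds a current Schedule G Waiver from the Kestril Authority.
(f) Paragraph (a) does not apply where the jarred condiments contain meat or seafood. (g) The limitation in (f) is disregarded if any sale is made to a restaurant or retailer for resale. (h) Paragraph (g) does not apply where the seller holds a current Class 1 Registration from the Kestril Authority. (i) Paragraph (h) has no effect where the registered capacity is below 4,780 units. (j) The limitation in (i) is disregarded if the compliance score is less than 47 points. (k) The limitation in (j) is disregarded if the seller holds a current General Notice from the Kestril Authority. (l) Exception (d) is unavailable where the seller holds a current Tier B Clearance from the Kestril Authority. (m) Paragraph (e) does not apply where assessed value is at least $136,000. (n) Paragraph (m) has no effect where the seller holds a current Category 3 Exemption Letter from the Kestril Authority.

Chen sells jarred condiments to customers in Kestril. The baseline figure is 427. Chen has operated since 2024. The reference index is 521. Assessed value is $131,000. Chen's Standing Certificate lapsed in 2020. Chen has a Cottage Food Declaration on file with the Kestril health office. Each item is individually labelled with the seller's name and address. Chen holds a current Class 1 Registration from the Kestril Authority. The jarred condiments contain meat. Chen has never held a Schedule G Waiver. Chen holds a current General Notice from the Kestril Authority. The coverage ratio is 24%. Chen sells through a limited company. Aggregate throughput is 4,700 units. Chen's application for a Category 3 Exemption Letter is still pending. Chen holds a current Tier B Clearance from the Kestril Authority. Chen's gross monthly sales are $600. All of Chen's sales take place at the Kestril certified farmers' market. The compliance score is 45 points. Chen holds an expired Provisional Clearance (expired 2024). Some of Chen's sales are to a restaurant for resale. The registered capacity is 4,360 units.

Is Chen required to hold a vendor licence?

Exception (a): the coverage ratio is 24%, less than the 28% limit; a Cottage Food Declaration is on file; the baseline figure is 427, below the 442 limit — every condition holds. Considering the limiting provisions: (f) operates (the jarred condiments contain meat), but is overridden by (g): (g) operates — some sales are to a restaurant for resale. (h) operates (a current Class 1 Registration is held), but is overridden by (i): (i) operates against (h): the registered capacity is 4,360 units, below the 4,780 units limit. (j) is engaged (the compliance score is 45 points, less than the 47 points limit), but is itself disapplied by (k): (k) operates against (j): a current General Notice is held. So (a) applies.
Exception (b) requires that the seller holds a current Provisional Clearance from the Kestril Authority; but no current Provisional Clearance is held, so (b) is unavailable.
Exception (c) fails — the seller operates through a limited company.
Exception (d) does not apply: no current Standing Certificate is held.
Exception (e) requires that the seller holds a current Schedule G Waiver from the Kestril Authority; but the Schedule G Waiver is not current, so (e) is unavailable.

No — exception (a) applies; Chen is not required to hold a vendor licence.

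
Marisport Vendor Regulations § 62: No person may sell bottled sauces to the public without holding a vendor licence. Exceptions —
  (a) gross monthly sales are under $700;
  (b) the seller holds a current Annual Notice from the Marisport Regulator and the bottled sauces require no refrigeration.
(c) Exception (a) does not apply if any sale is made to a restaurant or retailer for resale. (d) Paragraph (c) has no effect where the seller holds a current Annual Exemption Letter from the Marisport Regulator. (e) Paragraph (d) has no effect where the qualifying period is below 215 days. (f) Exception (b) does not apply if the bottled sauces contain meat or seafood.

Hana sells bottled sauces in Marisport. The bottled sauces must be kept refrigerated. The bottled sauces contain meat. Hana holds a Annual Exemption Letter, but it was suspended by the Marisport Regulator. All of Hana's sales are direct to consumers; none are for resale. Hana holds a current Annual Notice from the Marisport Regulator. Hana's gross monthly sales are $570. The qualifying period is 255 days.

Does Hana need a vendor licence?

No — exception (a) applies; Hana is not required to hold a vendor licence.

Exception (a) is satisfied on its face — gross monthly sales are $570, under the $700 limit. As to paragraphs (c)–(e): (c), which would limit (a), does not operate here: no sales are for resale. So (a) applies.
Exception (b) does not apply: the bottled sauces require refrigeration.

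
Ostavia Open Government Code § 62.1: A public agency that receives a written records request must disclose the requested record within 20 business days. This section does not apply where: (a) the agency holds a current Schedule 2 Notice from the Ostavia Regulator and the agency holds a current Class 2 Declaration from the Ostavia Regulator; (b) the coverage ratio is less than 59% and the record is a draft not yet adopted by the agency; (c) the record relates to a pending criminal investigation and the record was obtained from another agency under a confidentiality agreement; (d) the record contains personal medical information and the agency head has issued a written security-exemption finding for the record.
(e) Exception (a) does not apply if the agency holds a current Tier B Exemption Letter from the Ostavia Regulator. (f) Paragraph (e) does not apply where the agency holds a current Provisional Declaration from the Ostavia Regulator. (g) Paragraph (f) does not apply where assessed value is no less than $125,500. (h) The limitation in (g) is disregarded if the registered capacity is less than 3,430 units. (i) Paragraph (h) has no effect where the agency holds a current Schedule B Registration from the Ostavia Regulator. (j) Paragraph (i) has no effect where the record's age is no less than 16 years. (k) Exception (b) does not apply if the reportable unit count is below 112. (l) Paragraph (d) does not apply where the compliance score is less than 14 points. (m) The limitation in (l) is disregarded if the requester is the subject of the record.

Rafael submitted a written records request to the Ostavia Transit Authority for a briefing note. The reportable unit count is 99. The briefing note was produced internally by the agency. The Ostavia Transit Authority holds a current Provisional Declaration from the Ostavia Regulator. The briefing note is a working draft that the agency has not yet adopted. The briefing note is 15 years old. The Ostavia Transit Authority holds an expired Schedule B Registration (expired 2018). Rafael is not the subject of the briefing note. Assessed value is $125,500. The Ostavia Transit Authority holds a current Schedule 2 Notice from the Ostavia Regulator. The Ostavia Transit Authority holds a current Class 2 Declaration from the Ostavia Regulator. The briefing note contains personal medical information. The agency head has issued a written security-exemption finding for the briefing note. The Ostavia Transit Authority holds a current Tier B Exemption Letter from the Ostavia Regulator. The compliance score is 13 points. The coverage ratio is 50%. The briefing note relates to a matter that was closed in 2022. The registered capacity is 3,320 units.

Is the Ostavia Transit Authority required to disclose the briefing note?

No — exception (a) applies; the Ostavia Transit Authority is not required to disclose the briefing note.

All of (a)'s requirements are met (a current Schedule 2 Notice is held; a current Class 2 Declaration is held). Considering the limiting provisions: (e) is engaged (a current Tier B Exemption Letter is held), but yields to (f): (f) operates against (e): a current Provisional Declaration is held. (g) operates (assessed value is $125,500, meeting the $125,500 threshold), but is overridden by (h): (h) operates — the registered capacity is 3,320 units, less than the 3,430 units limit. (i), which would lift (h), is not engaged — there is no Schedule B Registration in force. (a) remains available.
All of (b)'s requirements are met (the coverage ratio is 50%, less than the 59% limit; the briefing note is an unadopted draft). Turning to paragraph (k): (k) operates against (b): the reportable unit count is 99, below the 112 limit. (b) is therefore removed.
Exception (c) does not apply: the briefing note relates to a closed matter.
All of (d)'s requirements are met (the briefing note contains personal medical information; a written security-exemption finding has been issued). But applying paragraphs (l)–(m): (l) applies — the compliance score is 13 points, less than the 14 points limit. (m), which would lift (l), is not triggered — Rafael is not the subject of the briefing note. So (d) is unavailable.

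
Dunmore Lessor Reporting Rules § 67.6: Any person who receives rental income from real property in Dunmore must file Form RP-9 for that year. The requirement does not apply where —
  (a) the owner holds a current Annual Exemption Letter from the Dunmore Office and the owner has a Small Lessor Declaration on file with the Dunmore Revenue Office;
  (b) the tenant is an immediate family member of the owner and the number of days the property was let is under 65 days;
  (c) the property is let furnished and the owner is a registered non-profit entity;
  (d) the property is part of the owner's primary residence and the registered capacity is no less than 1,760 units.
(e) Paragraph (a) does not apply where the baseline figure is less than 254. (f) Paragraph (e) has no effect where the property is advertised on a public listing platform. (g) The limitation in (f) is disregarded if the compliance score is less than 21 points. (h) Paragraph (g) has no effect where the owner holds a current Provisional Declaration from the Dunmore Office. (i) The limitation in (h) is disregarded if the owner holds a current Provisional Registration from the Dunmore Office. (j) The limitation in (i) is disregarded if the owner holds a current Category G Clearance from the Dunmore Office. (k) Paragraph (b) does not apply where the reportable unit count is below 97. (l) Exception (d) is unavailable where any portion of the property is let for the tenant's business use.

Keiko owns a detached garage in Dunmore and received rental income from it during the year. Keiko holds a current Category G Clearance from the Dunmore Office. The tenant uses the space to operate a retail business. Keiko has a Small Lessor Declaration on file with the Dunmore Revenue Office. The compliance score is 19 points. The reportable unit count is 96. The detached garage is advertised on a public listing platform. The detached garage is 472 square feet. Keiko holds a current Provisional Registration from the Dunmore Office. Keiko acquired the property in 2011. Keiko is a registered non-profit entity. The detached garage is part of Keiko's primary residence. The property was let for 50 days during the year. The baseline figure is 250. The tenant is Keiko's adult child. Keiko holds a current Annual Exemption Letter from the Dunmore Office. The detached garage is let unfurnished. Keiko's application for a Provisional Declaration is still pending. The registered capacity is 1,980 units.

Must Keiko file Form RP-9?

Yes — Keiko must file Form RP-9.

Exception (a)'s conditions are all satisfied: a current Annual Exemption Letter is held; a Small Lessor Declaration is on file. However, paragraphs (e)–(j) must be considered: (e) operates against (a): the baseline figure is 250, less than the 254 limit. (f) operates (the property is publicly advertised), but is set aside by (g): (g) is engaged — the compliance score is 19 points, less than the 21 points limit. (h) does not operate here (the Provisional Declaration is not current), so (g) stands. So (a) is unavailable.
All of (b)'s requirements are met (the tenant is an immediate family member; the number of days the property was let is 50 days, under the 65 days limit). But applying paragraph (k): (k) operates against (b): the reportable unit count is 96, below the 97 limit. Exception (b) does not apply.
Exception (c) requires that the property is let furnished; but the property is let unfurnished, so (c) is unavailable.
All of (d)'s requirements are met (the detached garage is part of the primary residence; the registered capacity is 1,980 units, meeting the 1,760 units threshold). But applying paragraph (l): (l) is triggered — the space is let for business use. Exception (d) does not apply.
Every exception is unavailable, so the rule governs.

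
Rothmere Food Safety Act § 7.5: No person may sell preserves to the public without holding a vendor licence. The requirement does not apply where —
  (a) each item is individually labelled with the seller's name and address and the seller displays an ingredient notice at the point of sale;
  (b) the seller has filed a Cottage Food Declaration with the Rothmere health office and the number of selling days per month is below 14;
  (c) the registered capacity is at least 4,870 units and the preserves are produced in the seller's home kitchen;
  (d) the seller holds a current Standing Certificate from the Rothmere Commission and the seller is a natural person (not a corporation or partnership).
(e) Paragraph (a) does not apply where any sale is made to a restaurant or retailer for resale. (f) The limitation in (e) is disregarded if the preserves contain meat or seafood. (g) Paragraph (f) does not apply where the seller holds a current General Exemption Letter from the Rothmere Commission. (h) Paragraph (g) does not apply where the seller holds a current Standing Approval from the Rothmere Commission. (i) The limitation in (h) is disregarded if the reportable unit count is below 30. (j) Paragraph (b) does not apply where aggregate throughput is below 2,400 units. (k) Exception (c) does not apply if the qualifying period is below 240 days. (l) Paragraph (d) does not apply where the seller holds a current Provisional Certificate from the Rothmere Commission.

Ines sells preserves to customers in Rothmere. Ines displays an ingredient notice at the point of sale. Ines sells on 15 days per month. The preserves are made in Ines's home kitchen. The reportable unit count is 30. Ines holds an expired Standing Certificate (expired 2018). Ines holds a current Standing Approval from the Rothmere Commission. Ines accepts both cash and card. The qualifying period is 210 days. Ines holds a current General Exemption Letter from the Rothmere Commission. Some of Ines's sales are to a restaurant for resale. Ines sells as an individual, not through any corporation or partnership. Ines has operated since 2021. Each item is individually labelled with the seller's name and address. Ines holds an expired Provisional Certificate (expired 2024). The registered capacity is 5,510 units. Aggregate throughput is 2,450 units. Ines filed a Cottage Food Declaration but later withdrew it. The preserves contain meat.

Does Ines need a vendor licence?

No — exception (a) applies; Ines is not required to hold a vendor licence.

Exception (a) is satisfied on its face — items are individually labelled; an ingredient notice is displayed. Considering the limiting provisions: (e) applies (some sales are to a restaurant for resale), but is set aside by (f): (f) operates against (e): the preserves contain meat. (g) would limit (f) — a current General Exemption Letter is held — but (h) sets (g) aside: (h) operates against (g): a current Standing Approval is held. (i) is inapplicable (the reportable unit count is 30, not below 30), so (h) stands. Exception (a) stands.
Exception (b) does not apply: the Cottage Food Declaration was withdrawn.
Exception (c) is satisfied on its face — the registered capacity is 5,510 units, meeting the 4,870 units threshold; the preserves are home-kitchen produced. Turning to paragraph (k): (k) operates against (c): the qualifying period is 210 days, below the 240 days limit. Exception (c) does not apply.
Exception (d) does not apply: no current Standing Certificate is held.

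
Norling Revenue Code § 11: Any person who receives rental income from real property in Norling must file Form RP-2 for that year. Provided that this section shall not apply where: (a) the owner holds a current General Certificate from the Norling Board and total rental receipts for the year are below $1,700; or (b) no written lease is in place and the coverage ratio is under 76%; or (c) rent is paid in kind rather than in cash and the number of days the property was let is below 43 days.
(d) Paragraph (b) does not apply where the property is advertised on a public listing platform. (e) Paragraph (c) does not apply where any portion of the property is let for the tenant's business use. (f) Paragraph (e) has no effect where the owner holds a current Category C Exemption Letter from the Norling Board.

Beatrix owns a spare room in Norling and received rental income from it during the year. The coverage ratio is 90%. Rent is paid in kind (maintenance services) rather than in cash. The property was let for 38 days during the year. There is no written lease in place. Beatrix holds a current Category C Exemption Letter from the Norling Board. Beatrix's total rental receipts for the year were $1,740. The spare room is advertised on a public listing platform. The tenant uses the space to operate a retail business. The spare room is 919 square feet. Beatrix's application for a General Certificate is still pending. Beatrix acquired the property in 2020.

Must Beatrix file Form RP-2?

Exception (a) does not apply: there is no General Certificate in force.
Exception (b) does not apply: the coverage ratio is 90%, not under 76%.
All of (c)'s requirements are met (rent is paid in kind; the number of days the property was let is 38 days, below the 43 days limit). Applying paragraphs (e)–(f): (e) operates (the space is let for business use), but is overridden by (f): (f) operates against (e): a current Category C Exemption Letter is held. Exception (c) stands.

No — exception (c) applies; Beatrix is not required to file Form RP-2.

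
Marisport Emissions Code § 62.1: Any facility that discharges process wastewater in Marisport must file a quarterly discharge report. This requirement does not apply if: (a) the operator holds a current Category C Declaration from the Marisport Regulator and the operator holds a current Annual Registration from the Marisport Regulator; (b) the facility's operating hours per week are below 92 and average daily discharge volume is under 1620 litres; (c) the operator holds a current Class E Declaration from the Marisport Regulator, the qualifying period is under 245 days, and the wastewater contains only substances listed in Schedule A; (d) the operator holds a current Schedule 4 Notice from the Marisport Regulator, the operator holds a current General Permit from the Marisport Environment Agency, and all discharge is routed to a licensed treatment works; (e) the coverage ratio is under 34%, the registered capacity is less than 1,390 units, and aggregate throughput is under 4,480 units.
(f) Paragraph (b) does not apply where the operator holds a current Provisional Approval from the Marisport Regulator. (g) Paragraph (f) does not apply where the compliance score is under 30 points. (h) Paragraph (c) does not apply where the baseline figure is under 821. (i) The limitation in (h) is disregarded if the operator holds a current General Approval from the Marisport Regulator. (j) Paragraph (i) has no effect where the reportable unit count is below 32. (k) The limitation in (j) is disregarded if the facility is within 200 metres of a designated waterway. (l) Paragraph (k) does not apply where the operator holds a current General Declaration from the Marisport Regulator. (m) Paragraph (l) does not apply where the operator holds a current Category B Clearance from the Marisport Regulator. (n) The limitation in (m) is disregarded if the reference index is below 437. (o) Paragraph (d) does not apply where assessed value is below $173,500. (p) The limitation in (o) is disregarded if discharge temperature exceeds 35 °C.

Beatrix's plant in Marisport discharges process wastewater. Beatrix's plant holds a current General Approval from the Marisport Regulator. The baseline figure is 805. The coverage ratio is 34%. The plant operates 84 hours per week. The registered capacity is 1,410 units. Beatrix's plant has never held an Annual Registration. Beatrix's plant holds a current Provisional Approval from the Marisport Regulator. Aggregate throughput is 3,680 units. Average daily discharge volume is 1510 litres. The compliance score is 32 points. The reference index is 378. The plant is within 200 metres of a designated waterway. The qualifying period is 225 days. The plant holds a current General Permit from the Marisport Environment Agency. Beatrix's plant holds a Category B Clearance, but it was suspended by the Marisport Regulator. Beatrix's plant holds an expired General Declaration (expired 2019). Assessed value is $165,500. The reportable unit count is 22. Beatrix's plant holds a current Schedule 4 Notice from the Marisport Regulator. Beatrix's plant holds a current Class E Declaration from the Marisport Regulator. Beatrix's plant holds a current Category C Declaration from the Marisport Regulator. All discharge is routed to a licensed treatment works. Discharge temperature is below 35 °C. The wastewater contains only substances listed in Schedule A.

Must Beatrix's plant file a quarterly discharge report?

Exception (a) fails — no current Annual Registration is held.
Exception (b): the facility's operating hours per week are 84, below the 92 limit; average daily discharge volume is 1510 litres, under the 1620 litres limit — every condition holds. However, paragraphs (f)–(g) must be considered: (f) operates against (b): a current Provisional Approval is held. (g), which would lift (f), is not engaged — the compliance score is 32 points, not under 30 points. (b) is therefore removed.
Exception (c)'s conditions are all satisfied: a current Class E Declaration is held; the qualifying period is 225 days, under the 245 days limit; the wastewater is Schedule-A-only. Under paragraphs (h)–(n): (h) is triggered (the baseline figure is 805, under the 821 limit), but yields to (i): (i) is engaged — a current General Approval is held. (j) is triggered (the reportable unit count is 22, below the 32 limit), but is displaced by (k): (k) applies — the plant is within 200 m of a designated waterway. (l), which would lift (k), is not engaged — no current General Declaration is held. So (c) applies.
All of (d)'s requirements are met (a current Schedule 4 Notice is held; a current General Permit is held; discharge is routed to a licensed treatment works). However, paragraphs (o)–(p) must be considered: (o) is triggered — assessed value is $165,500, below the $173,500 limit. (p) is inapplicable (discharge temperature is below 35 °C), so (o) stands. Exception (d) does not apply.
Exception (e) requires that the coverage ratio is under 34%; but the coverage ratio is 34%, not under 34%, so (e) is unavailable.

No — exception (c) applies; Beatrix's plant is not required to file a quarterly discharge report.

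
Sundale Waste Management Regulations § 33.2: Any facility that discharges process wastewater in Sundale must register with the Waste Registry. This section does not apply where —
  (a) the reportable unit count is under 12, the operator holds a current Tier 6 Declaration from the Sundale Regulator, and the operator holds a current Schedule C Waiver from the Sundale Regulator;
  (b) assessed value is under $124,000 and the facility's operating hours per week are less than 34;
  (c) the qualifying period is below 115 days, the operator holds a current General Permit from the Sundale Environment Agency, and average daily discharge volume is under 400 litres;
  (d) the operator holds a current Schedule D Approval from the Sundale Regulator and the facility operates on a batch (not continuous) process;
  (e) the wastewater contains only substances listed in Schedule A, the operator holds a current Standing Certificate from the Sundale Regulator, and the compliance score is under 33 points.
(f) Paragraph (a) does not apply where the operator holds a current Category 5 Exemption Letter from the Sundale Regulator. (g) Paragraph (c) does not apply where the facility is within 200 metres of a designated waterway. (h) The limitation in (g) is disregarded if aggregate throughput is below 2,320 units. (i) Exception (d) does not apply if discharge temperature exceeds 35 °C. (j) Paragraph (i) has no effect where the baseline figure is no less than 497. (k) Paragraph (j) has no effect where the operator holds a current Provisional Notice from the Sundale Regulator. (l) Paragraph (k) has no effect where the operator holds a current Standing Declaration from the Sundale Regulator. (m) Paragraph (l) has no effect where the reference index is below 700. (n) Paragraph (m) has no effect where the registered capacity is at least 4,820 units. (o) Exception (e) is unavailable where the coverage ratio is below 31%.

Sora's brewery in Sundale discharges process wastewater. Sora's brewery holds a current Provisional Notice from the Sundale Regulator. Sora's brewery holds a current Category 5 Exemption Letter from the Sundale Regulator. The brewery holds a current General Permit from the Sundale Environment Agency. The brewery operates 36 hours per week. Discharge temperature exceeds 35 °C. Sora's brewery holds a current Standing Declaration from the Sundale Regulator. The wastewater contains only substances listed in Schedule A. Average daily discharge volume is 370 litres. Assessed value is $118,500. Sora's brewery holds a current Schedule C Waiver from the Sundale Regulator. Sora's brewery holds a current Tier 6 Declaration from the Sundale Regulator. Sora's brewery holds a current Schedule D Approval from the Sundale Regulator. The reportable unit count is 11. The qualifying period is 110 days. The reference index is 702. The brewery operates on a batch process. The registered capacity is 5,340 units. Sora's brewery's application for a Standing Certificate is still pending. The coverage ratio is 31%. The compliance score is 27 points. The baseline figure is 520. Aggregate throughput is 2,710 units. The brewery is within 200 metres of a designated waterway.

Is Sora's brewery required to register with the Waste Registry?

Exception (a)'s conditions are all satisfied: the reportable unit count is 11, under the 12 limit; a current Tier 6 Declaration is held; a current Schedule C Waiver is held. But applying paragraph (f): (f) operates against (a): a current Category 5 Exemption Letter is held. So (a) is unavailable.
Exception (b) fails — the facility's operating hours per week are 36, not less than 34.
All of (c)'s requirements are met (the qualifying period is 110 days, below the 115 days limit; a current General Permit is held; average daily discharge volume is 370 litres, under the 400 litres limit). Turning to paragraphs (g)–(h): (g) applies — the brewery is within 200 m of a designated waterway. (h), which would lift (g), is inapplicable — aggregate throughput is 2,710 units, not below 2,320 units. So (c) is unavailable.
Exception (d) is satisfied on its face — a current Schedule D Approval is held; the facility operates on a batch process. Considering the limiting provisions: (i) operates (discharge temperature exceeds 35 °C), but is itself disapplied by (j): (j) operates against (i): the baseline figure is 520, meeting the 497 threshold. (k) operates (a current Provisional Notice is held), but is displaced by (l): (l) operates against (k): a current Standing Declaration is held. (m) is not engaged (the reference index is 702, not below 700), so (l) stands. (d) remains available.
Exception (e) requires that the operator holds a current Standing Certificate from the Sundale Regulator; but the Standing Certificate is not current, so (e) is unavailable.

No — exception (d) applies; Sora's brewery is not required to register with the Waste Registry.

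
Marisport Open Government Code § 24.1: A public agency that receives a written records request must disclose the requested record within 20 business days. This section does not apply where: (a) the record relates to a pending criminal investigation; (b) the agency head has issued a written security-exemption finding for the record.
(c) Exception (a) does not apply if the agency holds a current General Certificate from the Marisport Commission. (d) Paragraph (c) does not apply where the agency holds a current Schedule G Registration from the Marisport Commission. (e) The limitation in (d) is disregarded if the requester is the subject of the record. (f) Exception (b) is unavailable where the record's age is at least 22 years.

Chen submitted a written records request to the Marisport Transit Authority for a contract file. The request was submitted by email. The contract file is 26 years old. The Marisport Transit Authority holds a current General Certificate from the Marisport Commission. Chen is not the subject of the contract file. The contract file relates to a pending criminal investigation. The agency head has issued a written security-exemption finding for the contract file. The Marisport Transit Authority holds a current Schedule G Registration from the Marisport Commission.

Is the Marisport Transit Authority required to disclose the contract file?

No — exception (a) applies; the Marisport Transit Authority is not required to disclose the contract file.

Exception (a): the contract file relates to a pending investigation — every condition holds. Considering the limiting provisions: (c) applies (a current General Certificate is held), but is set aside by (d): (d) operates — a current Schedule G Registration is held. (e) is not triggered (Chen is not the subject of the contract file), so (d) stands. (a) remains available.
Exception (b)'s conditions are all satisfied: a written security-exemption finding has been issued. Turning to paragraph (f): (f) is engaged — the record's age is 26 years, meeting the 22 years threshold. Exception (b) does not apply.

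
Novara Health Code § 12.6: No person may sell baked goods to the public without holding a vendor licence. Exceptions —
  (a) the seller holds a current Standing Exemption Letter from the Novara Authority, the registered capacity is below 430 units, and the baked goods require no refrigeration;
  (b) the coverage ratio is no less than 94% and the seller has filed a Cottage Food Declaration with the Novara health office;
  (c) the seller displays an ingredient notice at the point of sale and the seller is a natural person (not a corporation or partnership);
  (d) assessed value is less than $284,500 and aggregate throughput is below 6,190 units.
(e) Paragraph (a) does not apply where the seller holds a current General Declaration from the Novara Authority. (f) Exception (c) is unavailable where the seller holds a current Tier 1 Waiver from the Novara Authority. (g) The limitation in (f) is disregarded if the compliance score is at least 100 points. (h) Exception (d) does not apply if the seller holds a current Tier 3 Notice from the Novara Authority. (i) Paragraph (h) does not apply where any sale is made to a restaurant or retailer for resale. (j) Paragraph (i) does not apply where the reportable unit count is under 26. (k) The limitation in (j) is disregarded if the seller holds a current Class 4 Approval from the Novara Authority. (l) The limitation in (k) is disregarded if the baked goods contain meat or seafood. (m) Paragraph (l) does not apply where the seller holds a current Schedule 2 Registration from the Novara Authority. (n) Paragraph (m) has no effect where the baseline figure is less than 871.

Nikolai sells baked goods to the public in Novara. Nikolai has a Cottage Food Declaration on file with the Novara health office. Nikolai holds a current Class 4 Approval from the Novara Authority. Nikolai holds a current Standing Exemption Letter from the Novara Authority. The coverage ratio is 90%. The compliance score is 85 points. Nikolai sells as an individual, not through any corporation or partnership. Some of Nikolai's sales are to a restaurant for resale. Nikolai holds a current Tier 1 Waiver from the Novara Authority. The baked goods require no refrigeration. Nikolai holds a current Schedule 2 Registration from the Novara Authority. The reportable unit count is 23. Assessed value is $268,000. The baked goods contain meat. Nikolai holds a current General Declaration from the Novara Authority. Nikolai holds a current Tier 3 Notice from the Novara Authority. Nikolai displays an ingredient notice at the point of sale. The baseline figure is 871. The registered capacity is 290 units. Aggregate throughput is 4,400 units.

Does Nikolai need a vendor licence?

Exception (a): a current Standing Exemption Letter is held; the registered capacity is 290 units, below the 430 units limit; the baked goods are shelf-stable — every condition holds. Turning to paragraph (e): (e) is engaged — a current General Declaration is held. So (a) is unavailable.
Exception (b) fails — the coverage ratio is 90%, short of 94%.
All of (c)'s requirements are met (an ingredient notice is displayed; the seller is a natural person). Turning to paragraphs (f)–(g): (f) operates — a current Tier 1 Waiver is held. (g) is inapplicable (the compliance score is 85 points, short of 100 points), so (f) stands. So (c) is unavailable.
All of (d)'s requirements are met (assessed value is $268,000, less than the $284,500 limit; aggregate throughput is 4,400 units, below the 6,190 units limit). Under paragraphs (h)–(n): (h) would limit (d) — a current Tier 3 Notice is held — but (i) sets (h) aside: (i) is engaged — some sales are to a restaurant for resale. (j) applies (the reportable unit count is 23, under the 26 limit), but is overridden by (k): (k) operates against (j): a current Class 4 Approval is held. (l) would limit (k) — the baked goods contain meat — but (m) sets (l) aside: (m) is engaged — a current Schedule 2 Registration is held. (n), which would lift (m), is inapplicable — the baseline figure is 871, not less than 871. (d) remains available.

No — exception (d) applies; Nikolai is not required to hold a vendor licence.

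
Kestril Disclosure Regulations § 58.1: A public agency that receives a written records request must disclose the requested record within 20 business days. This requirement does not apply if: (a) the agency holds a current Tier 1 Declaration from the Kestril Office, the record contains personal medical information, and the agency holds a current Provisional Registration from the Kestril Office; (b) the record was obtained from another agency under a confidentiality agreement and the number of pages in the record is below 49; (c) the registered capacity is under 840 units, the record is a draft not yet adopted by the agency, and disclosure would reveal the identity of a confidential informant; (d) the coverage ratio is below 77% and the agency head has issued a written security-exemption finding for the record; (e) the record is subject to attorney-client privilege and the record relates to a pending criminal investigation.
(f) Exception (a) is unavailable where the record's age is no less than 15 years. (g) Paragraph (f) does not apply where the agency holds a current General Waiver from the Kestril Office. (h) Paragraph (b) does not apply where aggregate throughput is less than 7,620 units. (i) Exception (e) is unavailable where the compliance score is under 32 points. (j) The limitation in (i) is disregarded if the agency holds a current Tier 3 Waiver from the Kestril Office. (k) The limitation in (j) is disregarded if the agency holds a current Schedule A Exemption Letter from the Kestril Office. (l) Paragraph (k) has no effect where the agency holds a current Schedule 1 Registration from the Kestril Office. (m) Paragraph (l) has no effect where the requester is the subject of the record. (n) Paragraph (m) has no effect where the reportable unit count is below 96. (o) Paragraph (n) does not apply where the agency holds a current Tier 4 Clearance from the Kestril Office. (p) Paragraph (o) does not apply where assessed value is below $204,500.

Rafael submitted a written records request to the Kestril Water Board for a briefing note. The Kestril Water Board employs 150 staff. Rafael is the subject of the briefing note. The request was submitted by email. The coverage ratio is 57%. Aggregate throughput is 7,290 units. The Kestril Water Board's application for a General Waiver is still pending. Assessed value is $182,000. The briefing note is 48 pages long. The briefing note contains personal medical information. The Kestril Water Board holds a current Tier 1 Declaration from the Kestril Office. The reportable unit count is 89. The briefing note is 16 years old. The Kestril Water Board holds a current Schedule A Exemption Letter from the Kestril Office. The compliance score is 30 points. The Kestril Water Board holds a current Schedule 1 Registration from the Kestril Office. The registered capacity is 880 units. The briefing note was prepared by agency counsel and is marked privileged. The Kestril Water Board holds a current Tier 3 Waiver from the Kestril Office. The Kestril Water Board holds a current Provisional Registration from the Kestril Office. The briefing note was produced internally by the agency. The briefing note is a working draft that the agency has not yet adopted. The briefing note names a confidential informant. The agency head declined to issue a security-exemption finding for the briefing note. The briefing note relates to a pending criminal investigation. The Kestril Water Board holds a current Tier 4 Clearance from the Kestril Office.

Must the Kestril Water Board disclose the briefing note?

Exception (a): a current Tier 1 Declaration is held; the briefing note contains personal medical information; a current Provisional Registration is held — every condition holds. But applying paragraphs (f)–(g): (f) applies — the record's age is 16 years, meeting the 15 years threshold. (g), which would lift (f), is inapplicable — there is no General Waiver in force. (a) is therefore removed.
Exception (b) does not apply: the briefing note was produced internally.
Exception (c) requires that the registered capacity is under 840 units; but the registered capacity is 880 units, not under 840 units, so (c) is unavailable.
Exception (d) does not apply: the agency head declined to issue a security-exemption finding.
Exception (e)'s conditions are all satisfied: the briefing note is privileged; the briefing note relates to a pending investigation. Under paragraphs (i)–(p): (i) would limit (e) — the compliance score is 30 points, under the 32 points limit — but (j) sets (i) aside: (j) operates against (i): a current Tier 3 Waiver is held. (k) would limit (j) — a current Schedule A Exemption Letter is held — but (l) sets (k) aside: (l) is triggered — a current Schedule 1 Registration is held. (m) is triggered (Rafael is the subject of the briefing note), but is overridden by (n): (n) operates — the reportable unit count is 89, below the 96 limit. (o) is engaged (a current Tier 4 Clearance is held), but yields to (p): (p) is triggered — assessed value is $182,000, below the $204,500 limit. So (e) applies.

No — exception (e) applies; the Kestril Water Board is not required to disclose the briefing note.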